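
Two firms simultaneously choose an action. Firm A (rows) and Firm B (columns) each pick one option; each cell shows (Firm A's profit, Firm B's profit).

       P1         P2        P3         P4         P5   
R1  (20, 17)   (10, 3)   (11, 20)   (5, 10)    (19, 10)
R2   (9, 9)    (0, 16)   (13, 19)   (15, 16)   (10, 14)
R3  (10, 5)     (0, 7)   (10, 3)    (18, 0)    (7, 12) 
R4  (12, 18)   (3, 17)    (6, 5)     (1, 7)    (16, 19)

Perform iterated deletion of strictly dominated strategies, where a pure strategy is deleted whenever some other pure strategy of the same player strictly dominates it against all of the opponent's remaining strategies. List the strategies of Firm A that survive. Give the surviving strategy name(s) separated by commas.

Firm A's strategy R4 is strictly dominated by R1 (P1: 20>12, P2: 10>3, P3: 11>6, P4: 5>1, P5: 19>16) and is removed.
Column P4 is eliminated: P3 beats it against every remaining row (R1: 20>10, R2: 19>16, R3: 3>0).
For Firm A, R1 strictly dominates R3 on the remaining columns (P1: 20>10, P2: 10>0, P3: 11>10, P5: 19>7); eliminate R3.
Column P1 is eliminated: P3 beats it against every remaining row (R1: 20>17, R2: 19>9).
For Firm B, P3 strictly dominates P2 on the remaining rows (R1: 20>3, R2: 19>16); eliminate P2.
Firm B's strategy P5 is strictly dominated by P3 (R1: 20>10, R2: 19>14) and is removed.
Firm A's strategy R1 is strictly dominated by R2 (P3: 13>11) and is removed.
Among the remaining strategies, none is strictly dominated by another pure strategy of the same player, so the elimination stops.
Surviving strategies — Firm A: {R2}; Firm B: {P3}.

R2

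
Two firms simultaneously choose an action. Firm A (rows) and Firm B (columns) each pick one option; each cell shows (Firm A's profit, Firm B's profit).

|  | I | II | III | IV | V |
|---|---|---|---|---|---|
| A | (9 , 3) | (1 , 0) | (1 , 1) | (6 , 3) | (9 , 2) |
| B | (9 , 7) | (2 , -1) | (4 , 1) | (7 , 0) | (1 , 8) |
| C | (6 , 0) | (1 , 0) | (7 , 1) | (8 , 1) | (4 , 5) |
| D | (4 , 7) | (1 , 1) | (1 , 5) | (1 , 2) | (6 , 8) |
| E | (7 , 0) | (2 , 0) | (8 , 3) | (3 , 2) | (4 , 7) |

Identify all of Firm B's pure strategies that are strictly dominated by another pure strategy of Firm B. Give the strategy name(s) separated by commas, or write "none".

I is not dominated — it holds its own against II at A (3>0); III at A (3>1); IV at A (3=3); V at A (3>2).
III strictly dominates II — A: 1>0, B: 1>-1, C: 1>0, D: 5>1, E: 3>0.
III is strictly dominated by V (A: 2>1, B: 8>1, C: 5>1, D: 8>5, E: 7>3).
IV: no other strategy beats it everywhere (I at A (3=3); II at A (3>0); III at A (3>1); V at A (3>2)).
V is not dominated — it holds its own against I at B (8>7); II at A (2>0); III at A (2>1); IV at B (8>0).

II, III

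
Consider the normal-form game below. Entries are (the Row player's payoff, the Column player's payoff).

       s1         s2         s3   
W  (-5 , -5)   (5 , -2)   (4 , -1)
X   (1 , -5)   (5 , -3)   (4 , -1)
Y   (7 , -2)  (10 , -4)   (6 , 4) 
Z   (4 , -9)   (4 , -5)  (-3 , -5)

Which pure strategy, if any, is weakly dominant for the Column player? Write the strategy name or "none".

s3

s3 vs s1: W: -1>-5, X: -1>-5, Y: 4>-2, Z: -5>-9.
s3 vs s2: W: -1>-2, X: -1>-3, Y: 4>-4, Z: -5=-5.
s3 is at least as good as every other strategy against every opponent action, so it is weakly dominant.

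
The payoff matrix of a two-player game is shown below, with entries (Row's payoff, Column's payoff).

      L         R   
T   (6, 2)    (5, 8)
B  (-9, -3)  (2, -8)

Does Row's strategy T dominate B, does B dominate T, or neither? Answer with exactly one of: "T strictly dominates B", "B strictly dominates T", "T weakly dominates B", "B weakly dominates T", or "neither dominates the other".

Compare T to B across each choice by Column: L: 6>-9, R: 5>2.
Every comparison favours T, so T strictly dominates B.

T strictly dominates B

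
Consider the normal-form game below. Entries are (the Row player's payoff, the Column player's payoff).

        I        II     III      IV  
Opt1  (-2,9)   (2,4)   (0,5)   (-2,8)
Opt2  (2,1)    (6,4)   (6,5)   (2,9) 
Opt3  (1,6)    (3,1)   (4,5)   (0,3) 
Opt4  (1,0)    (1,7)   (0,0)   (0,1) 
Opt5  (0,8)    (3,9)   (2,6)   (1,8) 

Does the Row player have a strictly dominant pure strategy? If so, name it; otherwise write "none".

Opt2 vs Opt1: I: 2>-2, II: 6>2, III: 6>0, IV: 2>-2.
Opt2 vs Opt3: I: 2>1, II: 6>3, III: 6>4, IV: 2>0.
Opt2 vs Opt4: I: 2>1, II: 6>1, III: 6>0, IV: 2>0.
Opt2 vs Opt5: I: 2>0, II: 6>3, III: 6>2, IV: 2>1.
Opt2 strictly beats every other strategy against every opponent action, so it is strictly dominant.

Opt2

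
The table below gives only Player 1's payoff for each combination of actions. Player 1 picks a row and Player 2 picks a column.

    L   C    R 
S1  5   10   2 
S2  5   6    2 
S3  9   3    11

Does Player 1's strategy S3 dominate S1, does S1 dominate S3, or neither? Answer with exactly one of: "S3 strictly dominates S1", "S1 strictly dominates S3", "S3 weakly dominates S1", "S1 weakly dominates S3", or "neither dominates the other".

S3's payoffs vs S1's, by Player 2's action — L: 9>5, C: 3<10, R: 11>2.
S3 does better at L, R but worse at C; neither strategy dominates the other.

neither dominates the other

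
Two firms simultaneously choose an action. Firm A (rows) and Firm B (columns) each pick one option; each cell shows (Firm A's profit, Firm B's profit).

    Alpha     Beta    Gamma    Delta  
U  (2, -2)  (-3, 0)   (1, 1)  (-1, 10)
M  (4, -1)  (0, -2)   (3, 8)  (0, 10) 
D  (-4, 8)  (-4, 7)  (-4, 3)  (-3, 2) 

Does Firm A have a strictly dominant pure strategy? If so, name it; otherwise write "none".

M vs U: Alpha: 4>2, Beta: 0>-3, Gamma: 3>1, Delta: 0>-1.
M vs D: Alpha: 4>-4, Beta: 0>-4, Gamma: 3>-4, Delta: 0>-3.
M strictly beats every other strategy against every opponent action, so it is strictly dominant.

M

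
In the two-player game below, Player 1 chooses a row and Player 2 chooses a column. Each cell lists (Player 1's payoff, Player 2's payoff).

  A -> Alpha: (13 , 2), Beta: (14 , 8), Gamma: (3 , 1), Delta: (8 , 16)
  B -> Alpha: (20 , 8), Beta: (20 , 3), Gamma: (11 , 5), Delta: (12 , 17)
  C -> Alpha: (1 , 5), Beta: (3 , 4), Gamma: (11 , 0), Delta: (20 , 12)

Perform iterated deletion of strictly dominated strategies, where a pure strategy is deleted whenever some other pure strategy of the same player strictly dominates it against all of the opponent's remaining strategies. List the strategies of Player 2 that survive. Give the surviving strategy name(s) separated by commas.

Delta

Row A is eliminated: B beats it against every remaining column (Alpha: 20>13, Beta: 20>14, Gamma: 11>3, Delta: 12>8).
For Player 2, Delta strictly dominates Alpha on the remaining rows (B: 17>8, C: 12>5); eliminate Alpha.
For Player 2, Delta strictly dominates Beta on the remaining rows (B: 17>3, C: 12>4); eliminate Beta.
For Player 2, Delta strictly dominates Gamma on the remaining rows (B: 17>5, C: 12>0); eliminate Gamma.
Player 1's strategy B is strictly dominated by C (Delta: 20>12) and is removed.
Among the remaining strategies, none is strictly dominated by another pure strategy of the same player, so the elimination stops.
Surviving strategies — Player 1: {C}; Player 2: {Delta}.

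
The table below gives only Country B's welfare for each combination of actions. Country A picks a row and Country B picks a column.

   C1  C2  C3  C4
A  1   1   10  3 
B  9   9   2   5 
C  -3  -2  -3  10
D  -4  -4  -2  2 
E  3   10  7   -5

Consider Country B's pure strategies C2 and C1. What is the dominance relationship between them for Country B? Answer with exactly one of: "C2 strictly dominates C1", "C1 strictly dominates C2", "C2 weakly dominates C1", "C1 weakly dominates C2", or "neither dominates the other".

C2 weakly dominates C1

C2's payoffs vs C1's, by Country A's action — A: 1=1, B: 9=9, C: -2>-3, D: -4=-4, E: 10>3.
C2 is at least as good everywhere and strictly better somewhere (tied only at A, B, D), so C2 weakly but not strictly dominates C1.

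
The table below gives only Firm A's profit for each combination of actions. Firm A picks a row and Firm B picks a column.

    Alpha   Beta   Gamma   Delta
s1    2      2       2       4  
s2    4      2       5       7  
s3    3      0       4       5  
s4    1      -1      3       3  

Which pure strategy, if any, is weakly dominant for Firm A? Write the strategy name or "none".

s2 vs s1: Alpha: 4>2, Beta: 2=2, Gamma: 5>2, Delta: 7>4.
s2 vs s3: Alpha: 4>3, Beta: 2>0, Gamma: 5>4, Delta: 7>5.
s2 vs s4: Alpha: 4>1, Beta: 2>-1, Gamma: 5>3, Delta: 7>3.
s2 is at least as good as every other strategy against every opponent action, so it is weakly dominant.

s2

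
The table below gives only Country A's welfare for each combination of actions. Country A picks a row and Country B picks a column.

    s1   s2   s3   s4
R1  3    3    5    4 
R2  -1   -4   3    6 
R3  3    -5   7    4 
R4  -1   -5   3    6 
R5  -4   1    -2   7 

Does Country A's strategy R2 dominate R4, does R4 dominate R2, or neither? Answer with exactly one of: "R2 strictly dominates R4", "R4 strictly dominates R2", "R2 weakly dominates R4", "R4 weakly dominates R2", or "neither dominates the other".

Compare R2 to R4 across each opponent action: s1: -1=-1, s2: -4>-5, s3: 3=3, s4: 6=6.
R2 is at least as good everywhere and strictly better somewhere (tied only at s1, s3, s4), so R2 weakly but not strictly dominates R4.

R2 weakly dominates R4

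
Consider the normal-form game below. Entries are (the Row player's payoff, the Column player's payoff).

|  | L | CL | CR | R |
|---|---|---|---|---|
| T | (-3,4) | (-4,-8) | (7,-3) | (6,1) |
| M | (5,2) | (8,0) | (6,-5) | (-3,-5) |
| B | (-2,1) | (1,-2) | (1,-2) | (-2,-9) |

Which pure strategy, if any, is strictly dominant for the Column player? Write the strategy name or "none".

L

L vs CL: T: 4>-8, M: 2>0, B: 1>-2.
L vs CR: T: 4>-3, M: 2>-5, B: 1>-2.
L vs R: T: 4>1, M: 2>-5, B: 1>-9.
L strictly beats every other strategy against every opponent action, so it is strictly dominant.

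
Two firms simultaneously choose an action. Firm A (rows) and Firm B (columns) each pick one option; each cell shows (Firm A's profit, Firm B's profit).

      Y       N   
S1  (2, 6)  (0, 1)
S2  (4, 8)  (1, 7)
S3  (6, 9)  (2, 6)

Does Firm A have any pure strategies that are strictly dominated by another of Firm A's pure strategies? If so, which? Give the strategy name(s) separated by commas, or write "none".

S1 is strictly dominated by S2 (Y: 4>2, N: 1>0).
S3 strictly dominates S2 — Y: 6>4, N: 2>1.
S3: no other strategy beats it everywhere (S1 at Y (6>2); S2 at Y (6>4)).

S1, S2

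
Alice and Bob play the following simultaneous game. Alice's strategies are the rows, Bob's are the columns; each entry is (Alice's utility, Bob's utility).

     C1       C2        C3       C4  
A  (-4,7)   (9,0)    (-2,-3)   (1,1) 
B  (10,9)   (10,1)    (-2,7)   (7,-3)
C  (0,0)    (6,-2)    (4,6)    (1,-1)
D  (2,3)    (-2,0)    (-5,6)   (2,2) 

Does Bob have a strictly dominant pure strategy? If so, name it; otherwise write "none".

C1 fails to dominate C3 at C (0<6).
C2 fails to dominate C1 at A (0<7).
C3 fails to dominate C1 at A (-3<7).
C4 fails to dominate C1 at A (1<7).
No single strategy dominates all the others.

none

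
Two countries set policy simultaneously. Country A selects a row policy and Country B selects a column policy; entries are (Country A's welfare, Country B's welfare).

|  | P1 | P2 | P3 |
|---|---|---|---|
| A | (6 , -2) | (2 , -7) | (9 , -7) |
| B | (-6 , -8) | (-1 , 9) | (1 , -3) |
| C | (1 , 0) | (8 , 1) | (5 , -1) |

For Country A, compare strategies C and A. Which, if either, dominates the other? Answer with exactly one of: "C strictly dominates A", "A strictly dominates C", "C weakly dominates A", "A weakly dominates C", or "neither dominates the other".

Compare C to A across every action of Country B: P1: 1<6, P2: 8>2, P3: 5<9.
C does better at P2 but worse at P1, P3; neither strategy dominates the other.

neither dominates the other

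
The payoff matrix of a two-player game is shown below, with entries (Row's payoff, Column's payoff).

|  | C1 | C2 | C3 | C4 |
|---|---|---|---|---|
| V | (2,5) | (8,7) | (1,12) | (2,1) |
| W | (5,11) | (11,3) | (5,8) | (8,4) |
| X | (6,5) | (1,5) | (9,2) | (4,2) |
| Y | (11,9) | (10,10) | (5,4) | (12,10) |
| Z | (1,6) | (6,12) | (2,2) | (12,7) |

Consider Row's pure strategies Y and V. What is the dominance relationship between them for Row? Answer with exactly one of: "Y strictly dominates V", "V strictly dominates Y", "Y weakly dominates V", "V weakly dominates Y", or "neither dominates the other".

Compare Y to V across each opponent action: C1: 11>2, C2: 10>8, C3: 5>1, C4: 12>2.
Y gives a strictly higher payoff against each opponent action, so Y strictly dominates V.

Y strictly dominates V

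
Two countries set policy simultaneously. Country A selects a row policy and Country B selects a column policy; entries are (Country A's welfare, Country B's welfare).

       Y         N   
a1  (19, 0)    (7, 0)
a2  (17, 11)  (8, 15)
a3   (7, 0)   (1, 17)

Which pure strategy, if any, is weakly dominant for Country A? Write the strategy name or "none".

none

a1 fails to dominate a2 at N (7<8).
a2 fails to dominate a1 at Y (17<19).
a3 fails to dominate a1 at Y (7<19).
No single strategy dominates all the others.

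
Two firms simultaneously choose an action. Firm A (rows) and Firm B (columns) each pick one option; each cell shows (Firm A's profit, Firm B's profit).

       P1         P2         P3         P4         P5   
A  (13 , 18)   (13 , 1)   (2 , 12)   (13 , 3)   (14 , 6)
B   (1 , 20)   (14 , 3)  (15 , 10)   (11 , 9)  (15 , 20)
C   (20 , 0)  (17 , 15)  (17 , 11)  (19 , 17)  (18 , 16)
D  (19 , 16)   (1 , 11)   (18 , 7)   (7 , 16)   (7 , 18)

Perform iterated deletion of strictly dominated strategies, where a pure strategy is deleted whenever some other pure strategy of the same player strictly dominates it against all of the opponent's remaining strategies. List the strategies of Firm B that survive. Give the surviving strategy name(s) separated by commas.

P4

For Firm A, C strictly dominates A on the remaining columns (P1: 20>13, P2: 17>13, P3: 17>2, P4: 19>13, P5: 18>14); eliminate A.
Firm A's strategy B is strictly dominated by C (P1: 20>1, P2: 17>14, P3: 17>15, P4: 19>11, P5: 18>15) and is removed.
Column P1 is eliminated: P5 beats it against every remaining row (C: 16>0, D: 18>16).
Column P2 is eliminated: P4 beats it against every remaining row (C: 17>15, D: 16>11).
Column P3 is eliminated: P4 beats it against every remaining row (C: 17>11, D: 16>7).
Firm A's strategy D is strictly dominated by C (P4: 19>7, P5: 18>7) and is removed.
For Firm B, P4 strictly dominates P5 on the remaining rows (C: 17>16); eliminate P5.
Among the remaining strategies, none is strictly dominated by another pure strategy of the same player, so the elimination stops.
Surviving strategies — Firm A: {C}; Firm B: {P4}.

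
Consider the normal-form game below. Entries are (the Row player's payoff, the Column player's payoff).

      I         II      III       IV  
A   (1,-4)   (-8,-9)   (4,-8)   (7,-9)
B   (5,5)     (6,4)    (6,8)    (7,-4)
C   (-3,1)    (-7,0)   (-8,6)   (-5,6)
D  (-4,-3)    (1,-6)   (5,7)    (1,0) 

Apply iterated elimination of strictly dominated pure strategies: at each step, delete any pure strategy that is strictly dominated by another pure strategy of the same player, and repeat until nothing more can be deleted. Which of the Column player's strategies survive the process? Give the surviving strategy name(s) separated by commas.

III

Row C is eliminated: B beats it against every remaining column (I: 5>-3, II: 6>-7, III: 6>-8, IV: 7>-5).
For the Row player, B strictly dominates D on the remaining columns (I: 5>-4, II: 6>1, III: 6>5, IV: 7>1); eliminate D.
For the Column player, I strictly dominates II on the remaining rows (A: -4>-9, B: 5>4); eliminate II.
For the Column player, I strictly dominates IV on the remaining rows (A: -4>-9, B: 5>-4); eliminate IV.
For the Row player, B strictly dominates A on the remaining columns (I: 5>1, III: 6>4); eliminate A.
For the Column player, III strictly dominates I on the remaining rows (B: 8>5); eliminate I.
Among the remaining strategies, none is strictly dominated by another pure strategy of the same player, so the elimination stops.
Surviving strategies — the Row player: {B}; the Column player: {III}.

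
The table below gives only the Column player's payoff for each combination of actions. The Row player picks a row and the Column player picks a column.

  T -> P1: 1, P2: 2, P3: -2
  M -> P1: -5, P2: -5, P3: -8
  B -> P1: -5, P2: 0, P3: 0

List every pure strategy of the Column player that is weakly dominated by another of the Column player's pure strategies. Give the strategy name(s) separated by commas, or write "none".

P1: dominated, since P2 does at least as well everywhere (T: 2>1, M: -5=-5, B: 0>-5).
P2: no other strategy beats it everywhere (P1 at T (2>1); P3 at T (2>-2)).
P3 is weakly dominated by P2 (T: 2>-2, M: -5>-8, B: 0=0).

P1, P3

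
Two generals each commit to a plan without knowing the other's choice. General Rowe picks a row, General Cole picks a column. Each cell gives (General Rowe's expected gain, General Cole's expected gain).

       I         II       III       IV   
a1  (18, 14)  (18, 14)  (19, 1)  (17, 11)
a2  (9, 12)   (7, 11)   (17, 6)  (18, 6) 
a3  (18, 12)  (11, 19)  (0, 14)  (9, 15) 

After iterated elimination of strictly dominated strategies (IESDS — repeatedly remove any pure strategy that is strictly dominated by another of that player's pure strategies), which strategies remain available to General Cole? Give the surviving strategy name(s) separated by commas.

I, II

For General Cole, II strictly dominates III on the remaining rows (a1: 14>1, a2: 11>6, a3: 19>14); eliminate III.
General Cole's strategy IV is strictly dominated by II (a1: 14>11, a2: 11>6, a3: 19>15) and is removed.
For General Rowe, a1 strictly dominates a2 on the remaining columns (I: 18>9, II: 18>7); eliminate a2.
Among the remaining strategies, none is strictly dominated by another pure strategy of the same player, so the elimination stops.
Surviving strategies — General Rowe: {a1, a3}; General Cole: {I, II}.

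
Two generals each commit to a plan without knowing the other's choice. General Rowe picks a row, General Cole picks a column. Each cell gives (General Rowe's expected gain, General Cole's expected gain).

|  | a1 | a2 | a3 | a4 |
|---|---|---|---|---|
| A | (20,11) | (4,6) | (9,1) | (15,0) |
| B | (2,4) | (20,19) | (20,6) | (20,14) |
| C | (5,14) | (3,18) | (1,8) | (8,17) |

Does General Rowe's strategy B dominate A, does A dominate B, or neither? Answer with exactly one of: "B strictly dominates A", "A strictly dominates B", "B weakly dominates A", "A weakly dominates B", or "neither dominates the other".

neither dominates the other

Compare B to A across every action of General Cole: a1: 2<20, a2: 20>4, a3: 20>9, a4: 20>15.
B does better at a2, a3, a4 but worse at a1; neither strategy dominates the other.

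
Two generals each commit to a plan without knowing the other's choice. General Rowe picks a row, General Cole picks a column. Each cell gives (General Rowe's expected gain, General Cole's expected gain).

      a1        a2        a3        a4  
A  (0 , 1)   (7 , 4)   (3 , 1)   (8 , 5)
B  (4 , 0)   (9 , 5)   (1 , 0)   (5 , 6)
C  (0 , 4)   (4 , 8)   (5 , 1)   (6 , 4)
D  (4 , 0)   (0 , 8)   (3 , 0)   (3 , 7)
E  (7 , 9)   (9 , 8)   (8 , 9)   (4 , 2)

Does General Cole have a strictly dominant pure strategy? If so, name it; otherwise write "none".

a1 fails to dominate a2 at A (1<4).
a2 fails to dominate a1 at E (8<9).
a3 fails to dominate a1 at A (1=1).
a4 fails to dominate a1 at C (4=4).
No single strategy dominates all the others.

none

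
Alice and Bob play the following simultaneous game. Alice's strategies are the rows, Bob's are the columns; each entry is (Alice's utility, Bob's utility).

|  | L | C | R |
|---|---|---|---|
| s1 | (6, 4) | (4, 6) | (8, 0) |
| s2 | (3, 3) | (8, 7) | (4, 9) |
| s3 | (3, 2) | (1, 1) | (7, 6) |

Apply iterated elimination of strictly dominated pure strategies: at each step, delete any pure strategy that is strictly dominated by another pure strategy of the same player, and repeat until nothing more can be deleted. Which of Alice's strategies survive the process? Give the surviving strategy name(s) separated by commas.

For Alice, s1 strictly dominates s3 on the remaining columns (L: 6>3, C: 4>1, R: 8>7); eliminate s3.
For Bob, C strictly dominates L on the remaining rows (s1: 6>4, s2: 7>3); eliminate L.
Among the remaining strategies, none is strictly dominated by another pure strategy of the same player, so the elimination stops.
Surviving strategies — Alice: {s1, s2}; Bob: {C, R}.

s1, s2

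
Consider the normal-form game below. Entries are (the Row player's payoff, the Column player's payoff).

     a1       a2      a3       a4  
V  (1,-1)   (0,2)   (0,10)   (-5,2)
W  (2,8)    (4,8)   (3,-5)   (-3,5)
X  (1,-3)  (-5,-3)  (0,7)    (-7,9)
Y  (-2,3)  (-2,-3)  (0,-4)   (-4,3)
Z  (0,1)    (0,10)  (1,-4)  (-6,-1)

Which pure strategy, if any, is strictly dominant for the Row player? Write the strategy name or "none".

W

W vs V: a1: 2>1, a2: 4>0, a3: 3>0, a4: -3>-5.
W vs X: a1: 2>1, a2: 4>-5, a3: 3>0, a4: -3>-7.
W vs Y: a1: 2>-2, a2: 4>-2, a3: 3>0, a4: -3>-4.
W vs Z: a1: 2>0, a2: 4>0, a3: 3>1, a4: -3>-6.
W strictly beats every other strategy against every opponent action, so it is strictly dominant.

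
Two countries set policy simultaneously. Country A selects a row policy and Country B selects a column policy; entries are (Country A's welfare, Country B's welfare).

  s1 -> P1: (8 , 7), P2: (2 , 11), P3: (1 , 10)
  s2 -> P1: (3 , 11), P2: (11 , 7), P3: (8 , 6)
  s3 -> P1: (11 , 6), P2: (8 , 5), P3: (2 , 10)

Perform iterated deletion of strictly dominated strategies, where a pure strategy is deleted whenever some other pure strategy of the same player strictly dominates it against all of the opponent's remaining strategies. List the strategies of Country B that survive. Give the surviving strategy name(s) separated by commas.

Country A's strategy s1 is strictly dominated by s3 (P1: 11>8, P2: 8>2, P3: 2>1) and is removed.
For Country B, P1 strictly dominates P2 on the remaining rows (s2: 11>7, s3: 6>5); eliminate P2.
Among the remaining strategies, none is strictly dominated by another pure strategy of the same player, so the elimination stops.
Surviving strategies — Country A: {s2, s3}; Country B: {P1, P3}.

P1, P3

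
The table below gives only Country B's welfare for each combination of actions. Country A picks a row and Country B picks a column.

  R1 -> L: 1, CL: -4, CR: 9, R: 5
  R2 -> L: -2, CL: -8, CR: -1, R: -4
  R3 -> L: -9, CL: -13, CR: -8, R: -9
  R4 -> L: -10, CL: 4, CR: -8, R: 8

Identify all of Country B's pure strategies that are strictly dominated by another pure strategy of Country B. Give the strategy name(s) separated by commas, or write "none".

L, CL

L: dominated, since CR does at least as well everywhere (R1: 9>1, R2: -1>-2, R3: -8>-9, R4: -8>-10).
CL: dominated, since R does at least as well everywhere (R1: 5>-4, R2: -4>-8, R3: -9>-13, R4: 8>4).
CR is not dominated — it holds its own against L at R1 (9>1); CL at R1 (9>-4); R at R1 (9>5).
R: no other strategy beats it everywhere (L at R1 (5>1); CL at R1 (5>-4); CR at R4 (8>-8)).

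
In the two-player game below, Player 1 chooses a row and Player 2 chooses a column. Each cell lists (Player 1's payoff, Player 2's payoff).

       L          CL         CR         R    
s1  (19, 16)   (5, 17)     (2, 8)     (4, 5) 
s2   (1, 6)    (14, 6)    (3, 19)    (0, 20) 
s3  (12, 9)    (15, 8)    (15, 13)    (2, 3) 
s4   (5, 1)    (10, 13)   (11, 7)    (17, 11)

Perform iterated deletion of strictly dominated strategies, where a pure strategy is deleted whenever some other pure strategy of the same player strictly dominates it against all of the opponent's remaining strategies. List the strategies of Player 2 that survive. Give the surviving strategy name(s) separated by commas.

L, CL, CR

For Player 1, s3 strictly dominates s2 on the remaining columns (L: 12>1, CL: 15>14, CR: 15>3, R: 2>0); eliminate s2.
For Player 2, CL strictly dominates R on the remaining rows (s1: 17>5, s3: 8>3, s4: 13>11); eliminate R.
Player 1's strategy s4 is strictly dominated by s3 (L: 12>5, CL: 15>10, CR: 15>11) and is removed.
Among the remaining strategies, none is strictly dominated by another pure strategy of the same player, so the elimination stops.
Surviving strategies — Player 1: {s1, s3}; Player 2: {L, CL, CR}.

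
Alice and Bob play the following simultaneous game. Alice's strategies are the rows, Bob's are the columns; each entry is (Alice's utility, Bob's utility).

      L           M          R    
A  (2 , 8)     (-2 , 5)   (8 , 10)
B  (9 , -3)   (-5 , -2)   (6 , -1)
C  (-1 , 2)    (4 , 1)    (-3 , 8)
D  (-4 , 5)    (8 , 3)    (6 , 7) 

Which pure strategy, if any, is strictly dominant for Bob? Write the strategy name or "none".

R

R vs L: A: 10>8, B: -1>-3, C: 8>2, D: 7>5.
R vs M: A: 10>5, B: -1>-2, C: 8>1, D: 7>3.
R strictly beats every other strategy against every opponent action, so it is strictly dominant.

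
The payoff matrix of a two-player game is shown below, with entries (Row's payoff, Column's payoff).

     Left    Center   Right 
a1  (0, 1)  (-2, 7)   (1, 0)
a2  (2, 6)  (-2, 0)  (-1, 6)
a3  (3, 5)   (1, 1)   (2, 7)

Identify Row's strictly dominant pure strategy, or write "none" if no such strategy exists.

a3

a3 vs a1: Left: 3>0, Center: 1>-2, Right: 2>1.
a3 vs a2: Left: 3>2, Center: 1>-2, Right: 2>-1.
a3 strictly beats every other strategy against every opponent action, so it is strictly dominant.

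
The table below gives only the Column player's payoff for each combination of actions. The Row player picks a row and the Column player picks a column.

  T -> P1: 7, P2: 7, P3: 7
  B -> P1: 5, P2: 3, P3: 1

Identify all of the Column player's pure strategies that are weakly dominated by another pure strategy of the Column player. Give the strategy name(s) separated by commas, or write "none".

P2, P3

P1 is not dominated — it holds its own against P2 at B (5>3); P3 at B (5>1).
P2 is weakly dominated by P1 (T: 7=7, B: 5>3).
P1 weakly dominates P3 — T: 7=7, B: 5>1.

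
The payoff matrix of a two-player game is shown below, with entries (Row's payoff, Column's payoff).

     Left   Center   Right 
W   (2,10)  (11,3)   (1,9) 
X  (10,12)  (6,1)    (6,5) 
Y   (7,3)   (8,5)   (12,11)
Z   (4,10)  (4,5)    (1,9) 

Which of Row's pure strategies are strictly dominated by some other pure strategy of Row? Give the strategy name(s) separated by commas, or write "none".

Z

W is not dominated — it holds its own against X at Center (11>6); Y at Center (11>8); Z at Center (11>4).
X is not dominated — it holds its own against W at Left (10>2); Y at Left (10>7); Z at Left (10>4).
Y is not dominated — it holds its own against W at Left (7>2); X at Center (8>6); Z at Left (7>4).
Z: dominated, since X does at least as well everywhere (Left: 10>4, Center: 6>4, Right: 6>1).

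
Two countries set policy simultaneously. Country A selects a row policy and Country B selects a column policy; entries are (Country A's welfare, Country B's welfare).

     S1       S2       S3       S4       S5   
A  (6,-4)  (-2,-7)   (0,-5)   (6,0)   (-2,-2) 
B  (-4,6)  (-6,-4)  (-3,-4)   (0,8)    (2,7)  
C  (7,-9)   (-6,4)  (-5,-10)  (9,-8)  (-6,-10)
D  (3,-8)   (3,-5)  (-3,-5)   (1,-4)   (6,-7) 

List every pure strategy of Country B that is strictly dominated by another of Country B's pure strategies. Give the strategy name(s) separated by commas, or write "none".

S1 is strictly dominated by S4 (A: 0>-4, B: 8>6, C: -8>-9, D: -4>-8).
Nothing dominates S2: S1 at C (4>-9); S3 at B (-4=-4); S4 at C (4>-8); S5 at C (4>-10).
S4 strictly dominates S3 — A: 0>-5, B: 8>-4, C: -8>-10, D: -4>-5.
Nothing dominates S4: S1 at A (0>-4); S2 at A (0>-7); S3 at A (0>-5); S5 at A (0>-2).
S5: dominated, since S4 does at least as well everywhere (A: 0>-2, B: 8>7, C: -8>-10, D: -4>-7).

S1, S3, S5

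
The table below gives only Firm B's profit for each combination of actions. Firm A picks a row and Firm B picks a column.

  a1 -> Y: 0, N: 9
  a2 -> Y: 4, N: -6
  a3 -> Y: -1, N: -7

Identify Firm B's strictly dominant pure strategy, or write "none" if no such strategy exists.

Y fails to dominate N at a1 (0<9).
N fails to dominate Y at a2 (-6<4).
No single strategy dominates all the others.

none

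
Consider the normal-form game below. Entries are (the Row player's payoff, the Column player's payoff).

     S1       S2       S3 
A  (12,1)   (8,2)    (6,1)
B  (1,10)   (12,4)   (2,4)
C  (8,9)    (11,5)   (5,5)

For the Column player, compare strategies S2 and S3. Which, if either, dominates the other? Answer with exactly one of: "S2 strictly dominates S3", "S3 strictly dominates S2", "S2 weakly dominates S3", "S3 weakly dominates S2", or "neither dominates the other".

S2 weakly dominates S3

S2's payoffs vs S3's, by the Row player's action — A: 2>1, B: 4=4, C: 5=5.
S2 is at least as good everywhere and strictly better somewhere (tied only at B, C), so S2 weakly but not strictly dominates S3.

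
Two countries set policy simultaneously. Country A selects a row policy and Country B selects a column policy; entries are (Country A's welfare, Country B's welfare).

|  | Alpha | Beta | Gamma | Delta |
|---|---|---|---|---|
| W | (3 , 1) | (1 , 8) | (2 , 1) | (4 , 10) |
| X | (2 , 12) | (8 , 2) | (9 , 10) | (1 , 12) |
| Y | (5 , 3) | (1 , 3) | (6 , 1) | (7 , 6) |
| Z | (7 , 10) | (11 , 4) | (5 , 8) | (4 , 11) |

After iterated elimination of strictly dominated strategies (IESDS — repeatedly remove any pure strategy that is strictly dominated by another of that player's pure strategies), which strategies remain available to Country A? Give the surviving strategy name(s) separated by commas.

Y

Country B's strategy Beta is strictly dominated by Delta (W: 10>8, X: 12>2, Y: 6>3, Z: 11>4) and is removed.
Row W is eliminated: Y beats it against every remaining column (Alpha: 5>3, Gamma: 6>2, Delta: 7>4).
Country B's strategy Gamma is strictly dominated by Alpha (X: 12>10, Y: 3>1, Z: 10>8) and is removed.
Country A's strategy X is strictly dominated by Y (Alpha: 5>2, Delta: 7>1) and is removed.
Country B's strategy Alpha is strictly dominated by Delta (Y: 6>3, Z: 11>10) and is removed.
Country A's strategy Z is strictly dominated by Y (Delta: 7>4) and is removed.
Among the remaining strategies, none is strictly dominated by another pure strategy of the same player, so the elimination stops.
Surviving strategies — Country A: {Y}; Country B: {Delta}.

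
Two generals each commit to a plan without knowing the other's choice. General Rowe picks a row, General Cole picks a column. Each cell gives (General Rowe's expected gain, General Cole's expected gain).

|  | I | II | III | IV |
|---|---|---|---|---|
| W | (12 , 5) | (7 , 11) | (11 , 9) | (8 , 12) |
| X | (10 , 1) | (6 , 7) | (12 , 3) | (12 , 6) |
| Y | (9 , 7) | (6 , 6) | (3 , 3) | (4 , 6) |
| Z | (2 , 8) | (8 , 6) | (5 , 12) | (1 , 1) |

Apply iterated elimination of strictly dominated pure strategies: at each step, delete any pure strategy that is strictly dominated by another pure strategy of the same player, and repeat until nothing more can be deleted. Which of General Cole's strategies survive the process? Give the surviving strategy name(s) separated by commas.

Row Y is eliminated: W beats it against every remaining column (I: 12>9, II: 7>6, III: 11>3, IV: 8>4).
Column I is eliminated: III beats it against every remaining row (W: 9>5, X: 3>1, Z: 12>8).
Among the remaining strategies, none is strictly dominated by another pure strategy of the same player, so the elimination stops.
Surviving strategies — General Rowe: {W, X, Z}; General Cole: {II, III, IV}.

II, III, IV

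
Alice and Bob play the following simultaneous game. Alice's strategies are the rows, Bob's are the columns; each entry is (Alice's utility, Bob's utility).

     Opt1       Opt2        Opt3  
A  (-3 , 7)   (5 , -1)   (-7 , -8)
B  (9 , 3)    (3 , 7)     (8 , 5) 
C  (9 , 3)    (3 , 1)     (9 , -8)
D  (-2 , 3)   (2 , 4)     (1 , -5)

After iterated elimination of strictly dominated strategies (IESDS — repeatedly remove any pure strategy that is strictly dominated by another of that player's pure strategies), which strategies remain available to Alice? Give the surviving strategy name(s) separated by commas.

A, B, C

Row D is eliminated: B beats it against every remaining column (Opt1: 9>-2, Opt2: 3>2, Opt3: 8>1).
Bob's strategy Opt3 is strictly dominated by Opt2 (A: -1>-8, B: 7>5, C: 1>-8) and is removed.
Among the remaining strategies, none is strictly dominated by another pure strategy of the same player, so the elimination stops.
Surviving strategies — Alice: {A, B, C}; Bob: {Opt1, Opt2}.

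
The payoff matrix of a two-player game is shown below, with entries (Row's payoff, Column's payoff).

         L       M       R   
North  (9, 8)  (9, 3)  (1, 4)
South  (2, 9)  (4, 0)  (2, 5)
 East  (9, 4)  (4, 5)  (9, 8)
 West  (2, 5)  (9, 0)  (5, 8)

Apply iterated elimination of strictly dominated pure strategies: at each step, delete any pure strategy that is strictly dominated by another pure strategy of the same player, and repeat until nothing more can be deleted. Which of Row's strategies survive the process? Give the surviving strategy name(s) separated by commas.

Column M is eliminated: R beats it against every remaining row (North: 4>3, South: 5>0, East: 8>5, West: 8>0).
Row South is eliminated: East beats it against every remaining column (L: 9>2, R: 9>2).
Row West is eliminated: East beats it against every remaining column (L: 9>2, R: 9>5).
Among the remaining strategies, none is strictly dominated by another pure strategy of the same player, so the elimination stops.
Surviving strategies — Row: {North, East}; Column: {L, R}.

North, East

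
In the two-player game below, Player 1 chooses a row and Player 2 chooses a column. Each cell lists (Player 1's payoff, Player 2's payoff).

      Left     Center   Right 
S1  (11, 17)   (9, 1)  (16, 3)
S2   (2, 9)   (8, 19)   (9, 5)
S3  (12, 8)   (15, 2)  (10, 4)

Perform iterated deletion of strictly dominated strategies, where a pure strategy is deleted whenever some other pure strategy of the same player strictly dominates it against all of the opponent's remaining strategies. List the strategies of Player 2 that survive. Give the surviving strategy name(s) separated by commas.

For Player 1, S1 strictly dominates S2 on the remaining columns (Left: 11>2, Center: 9>8, Right: 16>9); eliminate S2.
Player 2's strategy Center is strictly dominated by Left (S1: 17>1, S3: 8>2) and is removed.
For Player 2, Left strictly dominates Right on the remaining rows (S1: 17>3, S3: 8>4); eliminate Right.
Row S1 is eliminated: S3 beats it against every remaining column (Left: 12>11).
Among the remaining strategies, none is strictly dominated by another pure strategy of the same player, so the elimination stops.
Surviving strategies — Player 1: {S3}; Player 2: {Left}.

Left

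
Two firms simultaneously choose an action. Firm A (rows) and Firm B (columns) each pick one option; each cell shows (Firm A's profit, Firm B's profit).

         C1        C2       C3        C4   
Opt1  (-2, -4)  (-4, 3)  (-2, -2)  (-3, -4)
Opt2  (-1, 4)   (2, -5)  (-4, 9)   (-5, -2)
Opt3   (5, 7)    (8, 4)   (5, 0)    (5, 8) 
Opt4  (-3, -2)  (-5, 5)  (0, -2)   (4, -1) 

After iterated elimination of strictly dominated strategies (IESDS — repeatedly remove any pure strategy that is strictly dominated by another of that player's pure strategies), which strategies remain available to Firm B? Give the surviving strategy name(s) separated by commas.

C4

For Firm A, Opt3 strictly dominates Opt1 on the remaining columns (C1: 5>-2, C2: 8>-4, C3: 5>-2, C4: 5>-3); eliminate Opt1.
Row Opt2 is eliminated: Opt3 beats it against every remaining column (C1: 5>-1, C2: 8>2, C3: 5>-4, C4: 5>-5).
Row Opt4 is eliminated: Opt3 beats it against every remaining column (C1: 5>-3, C2: 8>-5, C3: 5>0, C4: 5>4).
Column C1 is eliminated: C4 beats it against every remaining row (Opt3: 8>7).
Column C2 is eliminated: C4 beats it against every remaining row (Opt3: 8>4).
Firm B's strategy C3 is strictly dominated by C4 (Opt3: 8>0) and is removed.
Among the remaining strategies, none is strictly dominated by another pure strategy of the same player, so the elimination stops.
Surviving strategies — Firm A: {Opt3}; Firm B: {C4}.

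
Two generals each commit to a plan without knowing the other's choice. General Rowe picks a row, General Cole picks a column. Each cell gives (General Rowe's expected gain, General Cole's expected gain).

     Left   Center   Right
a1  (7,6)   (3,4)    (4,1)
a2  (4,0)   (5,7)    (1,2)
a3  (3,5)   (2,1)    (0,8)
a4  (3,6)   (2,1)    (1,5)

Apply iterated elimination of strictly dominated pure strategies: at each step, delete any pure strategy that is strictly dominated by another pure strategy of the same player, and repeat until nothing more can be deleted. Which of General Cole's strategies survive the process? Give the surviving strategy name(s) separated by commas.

For General Rowe, a1 strictly dominates a3 on the remaining columns (Left: 7>3, Center: 3>2, Right: 4>0); eliminate a3.
Row a4 is eliminated: a1 beats it against every remaining column (Left: 7>3, Center: 3>2, Right: 4>1).
For General Cole, Center strictly dominates Right on the remaining rows (a1: 4>1, a2: 7>2); eliminate Right.
Among the remaining strategies, none is strictly dominated by another pure strategy of the same player, so the elimination stops.
Surviving strategies — General Rowe: {a1, a2}; General Cole: {Left, Center}.

Left, Center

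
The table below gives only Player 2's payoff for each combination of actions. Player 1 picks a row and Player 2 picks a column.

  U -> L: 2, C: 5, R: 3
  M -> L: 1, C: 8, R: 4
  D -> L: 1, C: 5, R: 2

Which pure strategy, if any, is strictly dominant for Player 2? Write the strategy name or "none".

C vs L: U: 5>2, M: 8>1, D: 5>1.
C vs R: U: 5>3, M: 8>4, D: 5>2.
C strictly beats every other strategy against every opponent action, so it is strictly dominant.

C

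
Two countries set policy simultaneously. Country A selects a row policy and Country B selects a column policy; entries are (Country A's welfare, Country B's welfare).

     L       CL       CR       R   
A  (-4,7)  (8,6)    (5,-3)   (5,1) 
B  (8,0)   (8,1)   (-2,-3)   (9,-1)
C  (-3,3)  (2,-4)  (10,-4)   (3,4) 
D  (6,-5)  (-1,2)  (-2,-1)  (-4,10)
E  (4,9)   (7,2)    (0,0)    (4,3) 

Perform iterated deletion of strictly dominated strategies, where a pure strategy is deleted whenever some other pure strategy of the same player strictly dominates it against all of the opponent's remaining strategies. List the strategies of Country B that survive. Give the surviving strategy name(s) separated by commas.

L, CL

Country B's strategy CR is strictly dominated by R (A: 1>-3, B: -1>-3, C: 4>-4, D: 10>-1, E: 3>0) and is removed.
For Country A, B strictly dominates C on the remaining columns (L: 8>-3, CL: 8>2, R: 9>3); eliminate C.
For Country A, B strictly dominates D on the remaining columns (L: 8>6, CL: 8>-1, R: 9>-4); eliminate D.
Country A's strategy E is strictly dominated by B (L: 8>4, CL: 8>7, R: 9>4) and is removed.
Country B's strategy R is strictly dominated by L (A: 7>1, B: 0>-1) and is removed.
Among the remaining strategies, none is strictly dominated by another pure strategy of the same player, so the elimination stops.
Surviving strategies — Country A: {A, B}; Country B: {L, CL}.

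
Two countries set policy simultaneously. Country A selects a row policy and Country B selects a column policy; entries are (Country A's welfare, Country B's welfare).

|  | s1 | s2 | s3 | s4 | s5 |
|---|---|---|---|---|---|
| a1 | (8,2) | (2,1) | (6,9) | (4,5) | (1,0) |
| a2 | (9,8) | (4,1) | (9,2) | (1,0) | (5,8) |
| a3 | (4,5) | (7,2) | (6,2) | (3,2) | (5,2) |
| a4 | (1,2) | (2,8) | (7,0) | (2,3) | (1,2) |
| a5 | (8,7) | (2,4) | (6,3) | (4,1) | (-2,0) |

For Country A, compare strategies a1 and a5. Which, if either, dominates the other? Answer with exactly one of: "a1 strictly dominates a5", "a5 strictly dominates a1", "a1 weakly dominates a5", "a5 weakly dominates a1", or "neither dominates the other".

a1 weakly dominates a5

a1's payoffs vs a5's, by Country B's action — s1: 8=8, s2: 2=2, s3: 6=6, s4: 4=4, s5: 1>-2.
a1 is at least as good everywhere and strictly better somewhere (tied only at s1, s2, s3, s4), so a1 weakly but not strictly dominates a5.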